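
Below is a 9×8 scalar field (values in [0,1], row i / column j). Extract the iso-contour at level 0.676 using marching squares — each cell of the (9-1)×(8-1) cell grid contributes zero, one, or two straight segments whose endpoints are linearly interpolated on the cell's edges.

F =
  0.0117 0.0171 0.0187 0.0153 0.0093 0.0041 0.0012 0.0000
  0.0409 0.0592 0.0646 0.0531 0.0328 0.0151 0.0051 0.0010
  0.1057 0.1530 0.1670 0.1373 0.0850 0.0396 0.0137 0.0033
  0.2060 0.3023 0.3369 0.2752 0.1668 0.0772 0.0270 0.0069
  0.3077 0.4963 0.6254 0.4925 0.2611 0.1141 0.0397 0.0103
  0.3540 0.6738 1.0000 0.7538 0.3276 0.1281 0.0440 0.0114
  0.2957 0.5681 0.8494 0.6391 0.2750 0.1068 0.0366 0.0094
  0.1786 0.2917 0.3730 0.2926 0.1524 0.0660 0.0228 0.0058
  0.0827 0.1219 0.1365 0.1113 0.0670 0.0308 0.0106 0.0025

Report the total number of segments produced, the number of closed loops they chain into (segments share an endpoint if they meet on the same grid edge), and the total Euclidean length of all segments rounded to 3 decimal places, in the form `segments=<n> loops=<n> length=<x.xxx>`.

cell (4,1): code 0100 → (4.135,2.000)–(5.000,1.007)
cell (4,2): code 1100 → (4.702,3.000)–(4.135,2.000)
cell (4,3): code 1000 → (5.000,3.183)–(4.702,3.000)
cell (5,1): code 0110 → (5.000,1.007)–(6.000,1.384)
cell (5,2): code 1011 → (6.000,2.825)–(5.678,3.000)
cell (5,3): code 0001 → (5.678,3.000)–(5.000,3.183)
cell (6,1): code 0010 → (6.000,1.384)–(6.364,2.000)
cell (6,2): code 0001 → (6.364,2.000)–(6.000,2.825)
total: 8 segments, chained into 1 closed loop(s), length Σ = 6.570636

segments=8 loops=1 length=6.571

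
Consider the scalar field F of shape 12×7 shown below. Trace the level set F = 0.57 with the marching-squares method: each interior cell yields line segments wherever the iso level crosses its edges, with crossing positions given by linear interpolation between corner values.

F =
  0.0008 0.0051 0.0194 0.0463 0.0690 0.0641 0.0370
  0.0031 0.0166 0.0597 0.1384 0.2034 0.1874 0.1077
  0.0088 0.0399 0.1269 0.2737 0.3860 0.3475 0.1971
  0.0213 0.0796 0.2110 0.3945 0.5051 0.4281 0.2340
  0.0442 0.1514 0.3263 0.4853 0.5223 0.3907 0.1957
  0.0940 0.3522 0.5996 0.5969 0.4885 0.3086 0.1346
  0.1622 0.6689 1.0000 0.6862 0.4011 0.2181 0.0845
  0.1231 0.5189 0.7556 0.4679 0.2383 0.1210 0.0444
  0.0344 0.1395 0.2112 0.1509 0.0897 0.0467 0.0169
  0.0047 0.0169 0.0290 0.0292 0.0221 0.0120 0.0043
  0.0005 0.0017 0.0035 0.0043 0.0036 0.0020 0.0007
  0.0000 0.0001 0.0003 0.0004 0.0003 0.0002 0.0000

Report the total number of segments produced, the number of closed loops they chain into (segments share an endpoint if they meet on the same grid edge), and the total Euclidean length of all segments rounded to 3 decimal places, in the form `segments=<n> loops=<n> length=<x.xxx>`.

cell (4,1): code 0100 → (4.892,2.000)–(5.000,1.880)
cell (4,2): code 1100 → (4.759,3.000)–(4.892,2.000)
cell (4,3): code 1000 → (5.000,3.248)–(4.759,3.000)
cell (5,0): code 0100 → (5.688,1.000)–(6.000,0.805)
cell (5,1): code 1110 → (5.000,1.880)–(5.688,1.000)
cell (5,3): code 1001 → (6.000,3.408)–(5.000,3.248)
cell (6,0): code 0010 → (6.000,0.805)–(6.659,1.000)
cell (6,1): code 0111 → (6.659,1.000)–(7.000,1.216)
cell (6,2): code 1011 → (7.000,2.645)–(6.532,3.000)
cell (6,3): code 0001 → (6.532,3.000)–(6.000,3.408)
cell (7,1): code 0010 → (7.000,1.216)–(7.341,2.000)
cell (7,2): code 0001 → (7.341,2.000)–(7.000,2.645)
total: 12 segments, chained into 1 closed loop(s), length Σ = 7.947259

segments=12 loops=1 length=7.947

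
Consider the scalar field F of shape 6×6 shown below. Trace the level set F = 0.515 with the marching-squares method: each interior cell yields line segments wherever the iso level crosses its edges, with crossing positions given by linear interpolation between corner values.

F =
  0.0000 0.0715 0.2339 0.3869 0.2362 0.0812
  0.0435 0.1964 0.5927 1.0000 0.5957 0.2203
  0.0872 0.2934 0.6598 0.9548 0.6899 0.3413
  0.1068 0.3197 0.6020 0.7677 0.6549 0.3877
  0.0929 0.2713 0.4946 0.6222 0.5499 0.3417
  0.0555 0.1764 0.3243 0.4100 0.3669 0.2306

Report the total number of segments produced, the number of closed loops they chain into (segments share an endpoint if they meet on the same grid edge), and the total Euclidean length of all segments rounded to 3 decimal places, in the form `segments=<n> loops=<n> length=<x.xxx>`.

segments=14 loops=1 length=11.428

cell (0,1): code 0100 → (0.783,2.000)–(1.000,1.804)
cell (0,2): code 1100 → (0.209,3.000)–(0.783,2.000)
cell (0,3): code 1100 → (0.776,4.000)–(0.209,3.000)
cell (0,4): code 1000 → (1.000,4.215)–(0.776,4.000)
cell (1,1): code 0110 → (1.000,1.804)–(2.000,1.605)
cell (1,4): code 1001 → (2.000,4.502)–(1.000,4.215)
cell (2,1): code 0110 → (2.000,1.605)–(3.000,1.692)
cell (2,4): code 1001 → (3.000,4.524)–(2.000,4.502)
cell (3,1): code 0010 → (3.000,1.692)–(3.810,2.000)
cell (3,2): code 0111 → (3.810,2.000)–(4.000,2.160)
cell (3,4): code 1001 → (4.000,4.168)–(3.000,4.524)
cell (4,2): code 0010 → (4.000,2.160)–(4.505,3.000)
cell (4,3): code 0011 → (4.505,3.000)–(4.191,4.000)
cell (4,4): code 0001 → (4.191,4.000)–(4.000,4.168)
total: 14 segments, chained into 1 closed loop(s), length Σ = 11.428462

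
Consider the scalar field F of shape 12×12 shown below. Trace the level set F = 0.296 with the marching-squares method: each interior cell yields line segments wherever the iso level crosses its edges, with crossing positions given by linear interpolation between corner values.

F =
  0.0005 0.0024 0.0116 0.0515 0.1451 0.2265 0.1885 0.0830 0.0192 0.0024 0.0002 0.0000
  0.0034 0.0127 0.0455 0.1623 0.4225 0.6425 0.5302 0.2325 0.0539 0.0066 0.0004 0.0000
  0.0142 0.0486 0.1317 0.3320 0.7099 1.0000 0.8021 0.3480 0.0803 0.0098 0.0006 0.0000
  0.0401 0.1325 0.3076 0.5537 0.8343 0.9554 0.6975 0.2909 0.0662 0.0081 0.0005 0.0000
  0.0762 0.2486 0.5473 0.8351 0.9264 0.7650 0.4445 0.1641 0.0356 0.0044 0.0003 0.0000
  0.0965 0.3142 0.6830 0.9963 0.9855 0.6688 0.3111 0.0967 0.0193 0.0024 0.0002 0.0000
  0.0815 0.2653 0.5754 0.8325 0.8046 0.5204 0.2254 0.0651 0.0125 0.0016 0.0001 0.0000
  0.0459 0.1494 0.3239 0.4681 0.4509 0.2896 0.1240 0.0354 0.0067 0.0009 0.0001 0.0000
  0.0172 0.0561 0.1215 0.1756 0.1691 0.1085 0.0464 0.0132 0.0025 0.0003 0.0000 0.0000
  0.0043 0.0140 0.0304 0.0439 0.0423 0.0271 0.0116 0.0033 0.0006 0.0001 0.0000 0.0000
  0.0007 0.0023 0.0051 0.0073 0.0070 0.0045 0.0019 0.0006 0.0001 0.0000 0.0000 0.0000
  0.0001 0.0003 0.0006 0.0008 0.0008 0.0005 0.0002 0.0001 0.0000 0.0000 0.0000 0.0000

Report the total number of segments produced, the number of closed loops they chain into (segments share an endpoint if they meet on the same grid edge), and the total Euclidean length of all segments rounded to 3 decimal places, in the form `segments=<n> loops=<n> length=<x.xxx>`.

segments=28 loops=1 length=20.948

cell (0,3): code 0100 → (0.544,4.000)–(1.000,3.514)
cell (0,4): code 1100 → (0.167,5.000)–(0.544,4.000)
cell (0,5): code 1100 → (0.315,6.000)–(0.167,5.000)
cell (0,6): code 1000 → (1.000,6.787)–(0.315,6.000)
cell (1,2): code 0100 → (1.788,3.000)–(2.000,2.820)
cell (1,3): code 1110 → (1.000,3.514)–(1.788,3.000)
cell (1,6): code 1101 → (1.550,7.000)–(1.000,6.787)
cell (1,7): code 1000 → (2.000,7.194)–(1.550,7.000)
cell (2,1): code 0100 → (2.934,2.000)–(3.000,1.934)
cell (2,2): code 1110 → (2.000,2.820)–(2.934,2.000)
cell (2,6): code 1011 → (3.000,6.987)–(2.911,7.000)
cell (2,7): code 0001 → (2.911,7.000)–(2.000,7.194)
cell (3,1): code 0110 → (3.000,1.934)–(4.000,1.159)
cell (3,6): code 1001 → (4.000,6.530)–(3.000,6.987)
cell (4,0): code 0100 → (4.723,1.000)–(5.000,0.916)
cell (4,1): code 1110 → (4.000,1.159)–(4.723,1.000)
cell (4,6): code 1001 → (5.000,6.070)–(4.000,6.530)
cell (5,0): code 0010 → (5.000,0.916)–(5.372,1.000)
cell (5,1): code 0111 → (5.372,1.000)–(6.000,1.099)
cell (5,5): code 1011 → (6.000,5.761)–(5.176,6.000)
cell (5,6): code 0001 → (5.176,6.000)–(5.000,6.070)
cell (6,1): code 0110 → (6.000,1.099)–(7.000,1.840)
cell (6,4): code 1011 → (7.000,4.960)–(6.972,5.000)
cell (6,5): code 0001 → (6.972,5.000)–(6.000,5.761)
cell (7,1): code 0010 → (7.000,1.840)–(7.138,2.000)
cell (7,2): code 0011 → (7.138,2.000)–(7.588,3.000)
cell (7,3): code 0011 → (7.588,3.000)–(7.550,4.000)
cell (7,4): code 0001 → (7.550,4.000)–(7.000,4.960)
total: 28 segments, chained into 1 closed loop(s), length Σ = 20.948431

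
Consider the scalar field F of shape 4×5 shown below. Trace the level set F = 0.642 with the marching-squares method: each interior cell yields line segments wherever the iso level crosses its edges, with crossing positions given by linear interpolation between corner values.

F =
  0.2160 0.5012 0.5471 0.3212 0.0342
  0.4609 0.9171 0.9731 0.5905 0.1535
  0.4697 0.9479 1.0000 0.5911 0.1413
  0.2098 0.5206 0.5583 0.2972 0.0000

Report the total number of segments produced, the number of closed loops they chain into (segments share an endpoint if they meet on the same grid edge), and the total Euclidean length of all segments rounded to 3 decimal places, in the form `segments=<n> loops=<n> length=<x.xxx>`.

segments=8 loops=1 length=8.223

cell (0,0): code 0100 → (0.339,1.000)–(1.000,0.397)
cell (0,1): code 1100 → (0.223,2.000)–(0.339,1.000)
cell (0,2): code 1000 → (1.000,2.865)–(0.223,2.000)
cell (1,0): code 0110 → (1.000,0.397)–(2.000,0.360)
cell (1,2): code 1001 → (2.000,2.876)–(1.000,2.865)
cell (2,0): code 0010 → (2.000,0.360)–(2.716,1.000)
cell (2,1): code 0011 → (2.716,1.000)–(2.811,2.000)
cell (2,2): code 0001 → (2.811,2.000)–(2.000,2.876)
total: 8 segments, chained into 1 closed loop(s), length Σ = 8.223269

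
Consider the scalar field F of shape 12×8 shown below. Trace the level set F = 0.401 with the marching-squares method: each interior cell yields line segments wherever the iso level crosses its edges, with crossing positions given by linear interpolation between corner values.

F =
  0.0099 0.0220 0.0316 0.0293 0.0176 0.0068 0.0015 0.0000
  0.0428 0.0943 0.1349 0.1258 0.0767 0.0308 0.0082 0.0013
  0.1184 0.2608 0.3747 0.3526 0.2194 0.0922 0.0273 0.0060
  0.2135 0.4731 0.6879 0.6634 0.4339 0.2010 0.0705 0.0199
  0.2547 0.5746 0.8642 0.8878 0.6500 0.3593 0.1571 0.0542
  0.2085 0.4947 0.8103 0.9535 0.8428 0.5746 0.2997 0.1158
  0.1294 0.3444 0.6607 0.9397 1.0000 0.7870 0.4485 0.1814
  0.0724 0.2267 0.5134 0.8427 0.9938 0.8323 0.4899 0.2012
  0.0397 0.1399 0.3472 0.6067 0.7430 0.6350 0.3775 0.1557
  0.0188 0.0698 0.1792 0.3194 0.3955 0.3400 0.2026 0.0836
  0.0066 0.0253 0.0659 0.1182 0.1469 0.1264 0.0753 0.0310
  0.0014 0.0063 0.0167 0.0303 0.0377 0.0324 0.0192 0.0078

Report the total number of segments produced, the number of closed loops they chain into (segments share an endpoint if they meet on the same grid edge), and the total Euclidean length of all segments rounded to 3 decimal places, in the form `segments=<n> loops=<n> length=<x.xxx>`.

cell (2,0): code 0100 → (2.660,1.000)–(3.000,0.722)
cell (2,1): code 1100 → (2.084,2.000)–(2.660,1.000)
cell (2,2): code 1100 → (2.156,3.000)–(2.084,2.000)
cell (2,3): code 1100 → (2.847,4.000)–(2.156,3.000)
cell (2,4): code 1000 → (3.000,4.141)–(2.847,4.000)
cell (3,0): code 0110 → (3.000,0.722)–(4.000,0.457)
cell (3,4): code 1001 → (4.000,4.857)–(3.000,4.141)
cell (4,0): code 0110 → (4.000,0.457)–(5.000,0.673)
cell (4,4): code 1101 → (4.194,5.000)–(4.000,4.857)
cell (4,5): code 1000 → (5.000,5.632)–(4.194,5.000)
cell (5,0): code 0010 → (5.000,0.673)–(5.623,1.000)
cell (5,1): code 0111 → (5.623,1.000)–(6.000,1.179)
cell (5,5): code 1101 → (5.681,6.000)–(5.000,5.632)
cell (5,6): code 1000 → (6.000,6.178)–(5.681,6.000)
cell (6,1): code 0110 → (6.000,1.179)–(7.000,1.608)
cell (6,6): code 1001 → (7.000,6.308)–(6.000,6.178)
cell (7,1): code 0010 → (7.000,1.608)–(7.676,2.000)
cell (7,2): code 0111 → (7.676,2.000)–(8.000,2.207)
cell (7,5): code 1011 → (8.000,5.909)–(7.791,6.000)
cell (7,6): code 0001 → (7.791,6.000)–(7.000,6.308)
cell (8,2): code 0010 → (8.000,2.207)–(8.716,3.000)
cell (8,3): code 0011 → (8.716,3.000)–(8.984,4.000)
cell (8,4): code 0011 → (8.984,4.000)–(8.793,5.000)
cell (8,5): code 0001 → (8.793,5.000)–(8.000,5.909)
total: 24 segments, chained into 1 closed loop(s), length Σ = 19.499579

segments=24 loops=1 length=19.500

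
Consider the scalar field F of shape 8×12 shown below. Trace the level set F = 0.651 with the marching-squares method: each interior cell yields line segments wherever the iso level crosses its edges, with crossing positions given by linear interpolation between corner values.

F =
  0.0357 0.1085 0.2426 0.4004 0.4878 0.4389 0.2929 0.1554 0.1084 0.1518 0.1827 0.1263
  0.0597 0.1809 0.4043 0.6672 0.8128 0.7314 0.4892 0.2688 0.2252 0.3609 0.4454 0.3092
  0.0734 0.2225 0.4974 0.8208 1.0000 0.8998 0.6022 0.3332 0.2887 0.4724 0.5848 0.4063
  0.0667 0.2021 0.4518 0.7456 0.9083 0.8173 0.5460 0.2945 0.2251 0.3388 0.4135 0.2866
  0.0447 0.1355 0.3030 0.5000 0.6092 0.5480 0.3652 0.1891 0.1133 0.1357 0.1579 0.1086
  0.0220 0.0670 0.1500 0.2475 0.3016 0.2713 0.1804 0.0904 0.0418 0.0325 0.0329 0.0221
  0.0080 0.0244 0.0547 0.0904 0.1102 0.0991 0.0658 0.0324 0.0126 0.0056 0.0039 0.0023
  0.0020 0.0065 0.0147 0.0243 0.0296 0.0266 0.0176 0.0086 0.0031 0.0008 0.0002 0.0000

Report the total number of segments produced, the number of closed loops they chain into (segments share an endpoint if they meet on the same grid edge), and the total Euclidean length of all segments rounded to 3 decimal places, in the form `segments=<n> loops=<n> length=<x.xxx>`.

segments=12 loops=1 length=10.409

cell (0,2): code 0100 → (0.939,3.000)–(1.000,2.938)
cell (0,3): code 1100 → (0.502,4.000)–(0.939,3.000)
cell (0,4): code 1100 → (0.725,5.000)–(0.502,4.000)
cell (0,5): code 1000 → (1.000,5.332)–(0.725,5.000)
cell (1,2): code 0110 → (1.000,2.938)–(2.000,2.475)
cell (1,5): code 1001 → (2.000,5.836)–(1.000,5.332)
cell (2,2): code 0110 → (2.000,2.475)–(3.000,2.678)
cell (2,5): code 1001 → (3.000,5.613)–(2.000,5.836)
cell (3,2): code 0010 → (3.000,2.678)–(3.385,3.000)
cell (3,3): code 0011 → (3.385,3.000)–(3.860,4.000)
cell (3,4): code 0011 → (3.860,4.000)–(3.618,5.000)
cell (3,5): code 0001 → (3.618,5.000)–(3.000,5.613)
total: 12 segments, chained into 1 closed loop(s), length Σ = 10.408703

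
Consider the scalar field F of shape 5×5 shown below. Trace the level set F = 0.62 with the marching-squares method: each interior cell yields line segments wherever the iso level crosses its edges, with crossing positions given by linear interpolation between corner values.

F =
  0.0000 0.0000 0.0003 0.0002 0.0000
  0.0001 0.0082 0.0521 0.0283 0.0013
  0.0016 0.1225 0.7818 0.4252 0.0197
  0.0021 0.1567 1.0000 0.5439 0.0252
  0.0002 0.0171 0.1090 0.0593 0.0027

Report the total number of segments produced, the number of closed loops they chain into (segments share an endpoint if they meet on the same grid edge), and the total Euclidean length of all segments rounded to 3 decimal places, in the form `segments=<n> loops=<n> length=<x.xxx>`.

segments=6 loops=1 length=4.483

cell (1,1): code 0100 → (1.778,2.000)–(2.000,1.755)
cell (1,2): code 1000 → (2.000,2.454)–(1.778,2.000)
cell (2,1): code 0110 → (2.000,1.755)–(3.000,1.549)
cell (2,2): code 1001 → (3.000,2.833)–(2.000,2.454)
cell (3,1): code 0010 → (3.000,1.549)–(3.426,2.000)
cell (3,2): code 0001 → (3.426,2.000)–(3.000,2.833)
total: 6 segments, chained into 1 closed loop(s), length Σ = 4.482557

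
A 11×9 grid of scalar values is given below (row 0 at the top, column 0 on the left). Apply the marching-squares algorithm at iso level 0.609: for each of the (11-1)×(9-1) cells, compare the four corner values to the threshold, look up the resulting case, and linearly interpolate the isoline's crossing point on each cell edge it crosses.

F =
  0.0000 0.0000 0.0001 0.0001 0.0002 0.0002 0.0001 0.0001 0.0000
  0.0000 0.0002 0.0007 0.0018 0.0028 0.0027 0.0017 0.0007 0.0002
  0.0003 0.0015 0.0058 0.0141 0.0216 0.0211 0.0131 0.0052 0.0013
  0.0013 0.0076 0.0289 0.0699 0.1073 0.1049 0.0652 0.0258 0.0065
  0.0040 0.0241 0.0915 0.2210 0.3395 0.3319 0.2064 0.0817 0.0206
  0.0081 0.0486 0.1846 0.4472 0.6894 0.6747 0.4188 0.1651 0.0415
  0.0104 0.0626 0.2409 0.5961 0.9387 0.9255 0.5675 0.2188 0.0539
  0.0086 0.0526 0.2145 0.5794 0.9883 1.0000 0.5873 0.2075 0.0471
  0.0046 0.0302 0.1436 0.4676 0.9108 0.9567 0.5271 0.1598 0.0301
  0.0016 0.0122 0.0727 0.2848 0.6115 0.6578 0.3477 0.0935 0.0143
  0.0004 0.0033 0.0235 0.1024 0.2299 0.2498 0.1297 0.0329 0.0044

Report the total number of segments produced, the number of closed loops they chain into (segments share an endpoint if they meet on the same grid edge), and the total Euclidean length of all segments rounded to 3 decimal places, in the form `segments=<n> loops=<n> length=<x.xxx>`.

cell (4,3): code 0100 → (4.770,4.000)–(5.000,3.668)
cell (4,4): code 1100 → (4.808,5.000)–(4.770,4.000)
cell (4,5): code 1000 → (5.000,5.257)–(4.808,5.000)
cell (5,3): code 0110 → (5.000,3.668)–(6.000,3.038)
cell (5,5): code 1001 → (6.000,5.884)–(5.000,5.257)
cell (6,3): code 0110 → (6.000,3.038)–(7.000,3.072)
cell (6,5): code 1001 → (7.000,5.947)–(6.000,5.884)
cell (7,3): code 0110 → (7.000,3.072)–(8.000,3.319)
cell (7,5): code 1001 → (8.000,5.809)–(7.000,5.947)
cell (8,3): code 0110 → (8.000,3.319)–(9.000,3.992)
cell (8,5): code 1001 → (9.000,5.157)–(8.000,5.809)
cell (9,3): code 0010 → (9.000,3.992)–(9.007,4.000)
cell (9,4): code 0011 → (9.007,4.000)–(9.120,5.000)
cell (9,5): code 0001 → (9.120,5.000)–(9.000,5.157)
total: 14 segments, chained into 1 closed loop(s), length Σ = 11.742927

segments=14 loops=1 length=11.743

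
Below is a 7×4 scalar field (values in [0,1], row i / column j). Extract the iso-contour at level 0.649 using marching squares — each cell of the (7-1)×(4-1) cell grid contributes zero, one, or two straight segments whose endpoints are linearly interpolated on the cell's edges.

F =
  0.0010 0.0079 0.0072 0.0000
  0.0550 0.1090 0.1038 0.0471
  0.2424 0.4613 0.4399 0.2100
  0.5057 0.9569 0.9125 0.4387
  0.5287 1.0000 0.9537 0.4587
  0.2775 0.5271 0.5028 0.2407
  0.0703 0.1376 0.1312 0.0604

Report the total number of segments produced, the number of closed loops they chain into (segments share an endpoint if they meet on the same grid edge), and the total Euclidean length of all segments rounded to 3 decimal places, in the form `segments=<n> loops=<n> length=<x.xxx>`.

cell (2,0): code 0100 → (2.379,1.000)–(3.000,0.318)
cell (2,1): code 1100 → (2.442,2.000)–(2.379,1.000)
cell (2,2): code 1000 → (3.000,2.556)–(2.442,2.000)
cell (3,0): code 0110 → (3.000,0.318)–(4.000,0.255)
cell (3,2): code 1001 → (4.000,2.616)–(3.000,2.556)
cell (4,0): code 0010 → (4.000,0.255)–(4.742,1.000)
cell (4,1): code 0011 → (4.742,1.000)–(4.676,2.000)
cell (4,2): code 0001 → (4.676,2.000)–(4.000,2.616)
total: 8 segments, chained into 1 closed loop(s), length Σ = 7.683831

segments=8 loops=1 length=7.684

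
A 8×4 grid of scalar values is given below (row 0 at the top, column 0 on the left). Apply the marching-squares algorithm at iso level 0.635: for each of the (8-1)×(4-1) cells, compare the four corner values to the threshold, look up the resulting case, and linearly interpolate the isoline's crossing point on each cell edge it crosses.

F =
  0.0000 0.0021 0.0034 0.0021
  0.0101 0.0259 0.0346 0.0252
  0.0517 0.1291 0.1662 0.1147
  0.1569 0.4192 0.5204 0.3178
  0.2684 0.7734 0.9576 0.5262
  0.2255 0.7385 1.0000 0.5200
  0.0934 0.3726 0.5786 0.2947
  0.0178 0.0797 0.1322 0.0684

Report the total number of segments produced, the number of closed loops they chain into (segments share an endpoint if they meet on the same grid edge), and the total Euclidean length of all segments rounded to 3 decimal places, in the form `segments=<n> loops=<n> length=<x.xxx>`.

segments=8 loops=1 length=7.247

cell (3,0): code 0100 → (3.609,1.000)–(4.000,0.726)
cell (3,1): code 1100 → (3.262,2.000)–(3.609,1.000)
cell (3,2): code 1000 → (4.000,2.748)–(3.262,2.000)
cell (4,0): code 0110 → (4.000,0.726)–(5.000,0.798)
cell (4,2): code 1001 → (5.000,2.760)–(4.000,2.748)
cell (5,0): code 0010 → (5.000,0.798)–(5.283,1.000)
cell (5,1): code 0011 → (5.283,1.000)–(5.866,2.000)
cell (5,2): code 0001 → (5.866,2.000)–(5.000,2.760)
total: 8 segments, chained into 1 closed loop(s), length Σ = 7.246773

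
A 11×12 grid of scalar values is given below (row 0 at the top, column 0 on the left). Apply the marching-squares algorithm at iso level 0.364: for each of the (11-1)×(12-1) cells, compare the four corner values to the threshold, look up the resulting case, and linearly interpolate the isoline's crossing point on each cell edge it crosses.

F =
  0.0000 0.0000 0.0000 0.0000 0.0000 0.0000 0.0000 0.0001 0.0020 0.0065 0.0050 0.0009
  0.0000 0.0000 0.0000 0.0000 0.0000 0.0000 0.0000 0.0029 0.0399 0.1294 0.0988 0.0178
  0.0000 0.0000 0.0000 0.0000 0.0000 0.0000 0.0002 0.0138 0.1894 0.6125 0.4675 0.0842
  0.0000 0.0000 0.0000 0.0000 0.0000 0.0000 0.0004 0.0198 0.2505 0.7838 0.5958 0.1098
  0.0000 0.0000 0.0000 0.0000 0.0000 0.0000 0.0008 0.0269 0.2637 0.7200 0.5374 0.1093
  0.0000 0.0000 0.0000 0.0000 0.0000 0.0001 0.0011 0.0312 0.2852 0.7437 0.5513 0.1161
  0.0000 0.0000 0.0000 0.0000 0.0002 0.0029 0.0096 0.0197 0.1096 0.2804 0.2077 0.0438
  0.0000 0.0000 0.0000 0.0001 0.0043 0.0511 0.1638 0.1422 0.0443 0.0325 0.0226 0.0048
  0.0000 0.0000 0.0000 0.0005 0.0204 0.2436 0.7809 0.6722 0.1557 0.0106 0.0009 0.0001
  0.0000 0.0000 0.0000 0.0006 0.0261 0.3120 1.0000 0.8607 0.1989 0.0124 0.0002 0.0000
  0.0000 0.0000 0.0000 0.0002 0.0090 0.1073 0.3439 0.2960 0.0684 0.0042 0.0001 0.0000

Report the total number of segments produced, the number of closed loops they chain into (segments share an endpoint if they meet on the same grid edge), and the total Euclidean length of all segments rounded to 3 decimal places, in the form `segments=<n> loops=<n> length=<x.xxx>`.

segments=20 loops=2 length=19.528

cell (1,8): code 0100 → (1.486,9.000)–(2.000,8.413)
cell (1,9): code 1100 → (1.719,10.000)–(1.486,9.000)
cell (1,10): code 1000 → (2.000,10.270)–(1.719,10.000)
cell (2,8): code 0110 → (2.000,8.413)–(3.000,8.213)
cell (2,10): code 1001 → (3.000,10.477)–(2.000,10.270)
cell (3,8): code 0110 → (3.000,8.213)–(4.000,8.220)
cell (3,10): code 1001 → (4.000,10.405)–(3.000,10.477)
cell (4,8): code 0110 → (4.000,8.220)–(5.000,8.172)
cell (4,10): code 1001 → (5.000,10.430)–(4.000,10.405)
cell (5,8): code 0010 → (5.000,8.172)–(5.820,9.000)
cell (5,9): code 0011 → (5.820,9.000)–(5.545,10.000)
cell (5,10): code 0001 → (5.545,10.000)–(5.000,10.430)
cell (7,5): code 0100 → (7.324,6.000)–(8.000,5.224)
cell (7,6): code 1100 → (7.418,7.000)–(7.324,6.000)
cell (7,7): code 1000 → (8.000,7.597)–(7.418,7.000)
cell (8,5): code 0110 → (8.000,5.224)–(9.000,5.076)
cell (8,7): code 1001 → (9.000,7.751)–(8.000,7.597)
cell (9,5): code 0010 → (9.000,5.076)–(9.969,6.000)
cell (9,6): code 0011 → (9.969,6.000)–(9.880,7.000)
cell (9,7): code 0001 → (9.880,7.000)–(9.000,7.751)
total: 20 segments, chained into 2 closed loop(s), length Σ = 19.527755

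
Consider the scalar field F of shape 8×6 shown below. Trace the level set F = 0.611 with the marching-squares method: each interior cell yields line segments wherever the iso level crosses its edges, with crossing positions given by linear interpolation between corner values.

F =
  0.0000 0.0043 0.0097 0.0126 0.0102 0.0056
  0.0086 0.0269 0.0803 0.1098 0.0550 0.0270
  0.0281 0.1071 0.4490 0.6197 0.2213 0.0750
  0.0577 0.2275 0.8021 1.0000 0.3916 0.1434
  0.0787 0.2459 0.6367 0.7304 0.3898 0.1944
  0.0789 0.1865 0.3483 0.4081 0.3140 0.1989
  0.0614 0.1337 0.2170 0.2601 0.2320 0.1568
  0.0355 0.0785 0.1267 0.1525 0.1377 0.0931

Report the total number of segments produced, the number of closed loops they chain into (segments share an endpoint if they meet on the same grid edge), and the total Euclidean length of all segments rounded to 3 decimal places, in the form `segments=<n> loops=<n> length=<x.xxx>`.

cell (1,2): code 0100 → (1.983,3.000)–(2.000,2.949)
cell (1,3): code 1000 → (2.000,3.022)–(1.983,3.000)
cell (2,1): code 0100 → (2.459,2.000)–(3.000,1.667)
cell (2,2): code 1110 → (2.000,2.949)–(2.459,2.000)
cell (2,3): code 1001 → (3.000,3.639)–(2.000,3.022)
cell (3,1): code 0110 → (3.000,1.667)–(4.000,1.934)
cell (3,3): code 1001 → (4.000,3.351)–(3.000,3.639)
cell (4,1): code 0010 → (4.000,1.934)–(4.089,2.000)
cell (4,2): code 0011 → (4.089,2.000)–(4.370,3.000)
cell (4,3): code 0001 → (4.370,3.000)–(4.000,3.351)
total: 10 segments, chained into 1 closed loop(s), length Σ = 6.681580

segments=10 loops=1 length=6.682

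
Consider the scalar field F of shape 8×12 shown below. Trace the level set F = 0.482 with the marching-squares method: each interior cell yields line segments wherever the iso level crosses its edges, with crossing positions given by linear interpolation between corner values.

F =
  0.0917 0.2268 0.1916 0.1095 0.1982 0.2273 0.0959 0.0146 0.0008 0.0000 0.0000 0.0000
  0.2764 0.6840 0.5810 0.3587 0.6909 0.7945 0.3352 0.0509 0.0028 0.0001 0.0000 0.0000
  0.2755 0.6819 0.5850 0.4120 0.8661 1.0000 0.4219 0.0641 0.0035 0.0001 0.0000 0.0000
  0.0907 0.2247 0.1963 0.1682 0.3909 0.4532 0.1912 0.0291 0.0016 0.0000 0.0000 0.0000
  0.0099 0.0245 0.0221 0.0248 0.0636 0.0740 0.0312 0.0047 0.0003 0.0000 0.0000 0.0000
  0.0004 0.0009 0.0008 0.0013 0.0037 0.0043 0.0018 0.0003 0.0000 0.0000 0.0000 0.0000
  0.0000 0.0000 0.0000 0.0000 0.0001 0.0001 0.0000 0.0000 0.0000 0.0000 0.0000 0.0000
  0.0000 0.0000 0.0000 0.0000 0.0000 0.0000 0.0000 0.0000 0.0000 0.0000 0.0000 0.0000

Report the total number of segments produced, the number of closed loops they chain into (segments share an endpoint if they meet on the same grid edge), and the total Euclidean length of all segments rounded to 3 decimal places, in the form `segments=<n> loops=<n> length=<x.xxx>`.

segments=16 loops=2 length=14.702

cell (0,0): code 0100 → (0.558,1.000)–(1.000,0.504)
cell (0,1): code 1100 → (0.746,2.000)–(0.558,1.000)
cell (0,2): code 1000 → (1.000,2.445)–(0.746,2.000)
cell (0,3): code 0100 → (0.576,4.000)–(1.000,3.371)
cell (0,4): code 1100 → (0.449,5.000)–(0.576,4.000)
cell (0,5): code 1000 → (1.000,5.680)–(0.449,5.000)
cell (1,0): code 0110 → (1.000,0.504)–(2.000,0.508)
cell (1,2): code 1001 → (2.000,2.595)–(1.000,2.445)
cell (1,3): code 0110 → (1.000,3.371)–(2.000,3.154)
cell (1,5): code 1001 → (2.000,5.896)–(1.000,5.680)
cell (2,0): code 0010 → (2.000,0.508)–(2.437,1.000)
cell (2,1): code 0011 → (2.437,1.000)–(2.265,2.000)
cell (2,2): code 0001 → (2.265,2.000)–(2.000,2.595)
cell (2,3): code 0010 → (2.000,3.154)–(2.808,4.000)
cell (2,4): code 0011 → (2.808,4.000)–(2.947,5.000)
cell (2,5): code 0001 → (2.947,5.000)–(2.000,5.896)
total: 16 segments, chained into 2 closed loop(s), length Σ = 14.701634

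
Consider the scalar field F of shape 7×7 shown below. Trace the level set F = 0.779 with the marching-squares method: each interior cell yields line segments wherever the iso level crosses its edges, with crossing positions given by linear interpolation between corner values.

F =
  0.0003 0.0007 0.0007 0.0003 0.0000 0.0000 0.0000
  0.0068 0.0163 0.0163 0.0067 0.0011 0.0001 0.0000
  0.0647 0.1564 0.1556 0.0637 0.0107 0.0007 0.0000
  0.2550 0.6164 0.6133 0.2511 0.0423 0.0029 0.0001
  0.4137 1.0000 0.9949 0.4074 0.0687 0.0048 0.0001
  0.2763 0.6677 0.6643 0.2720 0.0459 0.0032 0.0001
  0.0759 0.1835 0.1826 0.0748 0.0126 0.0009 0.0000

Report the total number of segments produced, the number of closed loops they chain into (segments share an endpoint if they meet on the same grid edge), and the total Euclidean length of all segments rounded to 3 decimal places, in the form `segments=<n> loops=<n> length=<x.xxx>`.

segments=6 loops=1 length=4.877

cell (3,0): code 0100 → (3.424,1.000)–(4.000,0.623)
cell (3,1): code 1100 → (3.434,2.000)–(3.424,1.000)
cell (3,2): code 1000 → (4.000,2.367)–(3.434,2.000)
cell (4,0): code 0010 → (4.000,0.623)–(4.665,1.000)
cell (4,1): code 0011 → (4.665,1.000)–(4.653,2.000)
cell (4,2): code 0001 → (4.653,2.000)–(4.000,2.367)
total: 6 segments, chained into 1 closed loop(s), length Σ = 4.877057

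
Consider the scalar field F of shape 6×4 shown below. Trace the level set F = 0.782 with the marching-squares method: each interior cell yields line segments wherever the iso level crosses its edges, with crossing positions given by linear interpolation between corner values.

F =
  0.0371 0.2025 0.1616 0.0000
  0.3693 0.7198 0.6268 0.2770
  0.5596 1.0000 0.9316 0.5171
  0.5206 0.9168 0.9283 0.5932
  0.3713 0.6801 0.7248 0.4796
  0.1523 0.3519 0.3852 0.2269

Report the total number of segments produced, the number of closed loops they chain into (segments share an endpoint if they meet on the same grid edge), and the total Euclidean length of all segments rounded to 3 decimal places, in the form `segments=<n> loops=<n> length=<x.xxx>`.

segments=8 loops=1 length=7.102

cell (1,0): code 0100 → (1.222,1.000)–(2.000,0.505)
cell (1,1): code 1100 → (1.509,2.000)–(1.222,1.000)
cell (1,2): code 1000 → (2.000,2.361)–(1.509,2.000)
cell (2,0): code 0110 → (2.000,0.505)–(3.000,0.660)
cell (2,2): code 1001 → (3.000,2.437)–(2.000,2.361)
cell (3,0): code 0010 → (3.000,0.660)–(3.569,1.000)
cell (3,1): code 0011 → (3.569,1.000)–(3.719,2.000)
cell (3,2): code 0001 → (3.719,2.000)–(3.000,2.437)
total: 8 segments, chained into 1 closed loop(s), length Σ = 7.102149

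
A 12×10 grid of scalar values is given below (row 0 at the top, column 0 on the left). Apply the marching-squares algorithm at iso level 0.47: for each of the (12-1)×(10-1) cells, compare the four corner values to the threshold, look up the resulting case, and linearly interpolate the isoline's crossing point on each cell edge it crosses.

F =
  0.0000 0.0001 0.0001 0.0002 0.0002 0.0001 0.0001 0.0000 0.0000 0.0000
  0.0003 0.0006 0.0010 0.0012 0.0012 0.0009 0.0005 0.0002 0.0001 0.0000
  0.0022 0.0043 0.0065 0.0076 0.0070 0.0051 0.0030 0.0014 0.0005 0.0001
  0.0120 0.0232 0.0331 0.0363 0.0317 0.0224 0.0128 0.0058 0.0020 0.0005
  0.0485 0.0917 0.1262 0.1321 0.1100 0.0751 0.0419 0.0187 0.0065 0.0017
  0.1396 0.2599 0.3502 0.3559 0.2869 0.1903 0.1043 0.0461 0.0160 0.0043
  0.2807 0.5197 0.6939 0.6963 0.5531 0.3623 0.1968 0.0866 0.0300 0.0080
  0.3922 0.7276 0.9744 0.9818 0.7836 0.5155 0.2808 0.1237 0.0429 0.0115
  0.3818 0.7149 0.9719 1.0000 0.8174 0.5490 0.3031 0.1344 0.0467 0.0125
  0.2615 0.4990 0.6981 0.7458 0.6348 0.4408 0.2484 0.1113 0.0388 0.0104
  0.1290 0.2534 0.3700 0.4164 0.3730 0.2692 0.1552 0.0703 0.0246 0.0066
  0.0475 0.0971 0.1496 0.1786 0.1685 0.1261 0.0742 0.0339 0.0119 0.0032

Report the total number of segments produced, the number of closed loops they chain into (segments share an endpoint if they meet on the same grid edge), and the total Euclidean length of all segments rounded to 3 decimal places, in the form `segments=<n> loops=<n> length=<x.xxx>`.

segments=18 loops=1 length=15.084

cell (5,0): code 0100 → (5.809,1.000)–(6.000,0.792)
cell (5,1): code 1100 → (5.349,2.000)–(5.809,1.000)
cell (5,2): code 1100 → (5.335,3.000)–(5.349,2.000)
cell (5,3): code 1100 → (5.688,4.000)–(5.335,3.000)
cell (5,4): code 1000 → (6.000,4.436)–(5.688,4.000)
cell (6,0): code 0110 → (6.000,0.792)–(7.000,0.232)
cell (6,4): code 1101 → (6.703,5.000)–(6.000,4.436)
cell (6,5): code 1000 → (7.000,5.194)–(6.703,5.000)
cell (7,0): code 0110 → (7.000,0.232)–(8.000,0.265)
cell (7,5): code 1001 → (8.000,5.321)–(7.000,5.194)
cell (8,0): code 0110 → (8.000,0.265)–(9.000,0.878)
cell (8,4): code 1011 → (9.000,4.849)–(8.730,5.000)
cell (8,5): code 0001 → (8.730,5.000)–(8.000,5.321)
cell (9,0): code 0010 → (9.000,0.878)–(9.118,1.000)
cell (9,1): code 0011 → (9.118,1.000)–(9.695,2.000)
cell (9,2): code 0011 → (9.695,2.000)–(9.837,3.000)
cell (9,3): code 0011 → (9.837,3.000)–(9.629,4.000)
cell (9,4): code 0001 → (9.629,4.000)–(9.000,4.849)
total: 18 segments, chained into 1 closed loop(s), length Σ = 15.083509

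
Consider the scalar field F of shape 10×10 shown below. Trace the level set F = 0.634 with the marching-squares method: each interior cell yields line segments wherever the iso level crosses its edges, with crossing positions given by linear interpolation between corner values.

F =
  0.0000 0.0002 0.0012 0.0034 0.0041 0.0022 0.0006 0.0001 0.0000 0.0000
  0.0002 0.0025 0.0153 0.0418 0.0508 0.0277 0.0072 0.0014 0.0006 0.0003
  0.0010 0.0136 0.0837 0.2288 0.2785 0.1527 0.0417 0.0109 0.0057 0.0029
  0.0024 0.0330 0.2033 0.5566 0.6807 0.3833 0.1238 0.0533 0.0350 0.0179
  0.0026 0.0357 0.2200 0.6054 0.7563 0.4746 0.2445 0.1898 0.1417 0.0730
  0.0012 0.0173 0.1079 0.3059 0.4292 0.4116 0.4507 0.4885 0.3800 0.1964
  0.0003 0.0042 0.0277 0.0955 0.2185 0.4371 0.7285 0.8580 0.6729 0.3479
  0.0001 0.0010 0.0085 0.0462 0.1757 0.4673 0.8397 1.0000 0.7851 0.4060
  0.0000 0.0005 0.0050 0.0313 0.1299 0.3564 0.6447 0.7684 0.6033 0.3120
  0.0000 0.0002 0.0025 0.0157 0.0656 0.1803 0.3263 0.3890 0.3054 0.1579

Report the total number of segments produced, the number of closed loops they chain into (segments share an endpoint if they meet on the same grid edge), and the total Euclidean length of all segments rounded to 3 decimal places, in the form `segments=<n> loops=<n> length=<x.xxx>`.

cell (2,3): code 0100 → (2.884,4.000)–(3.000,3.624)
cell (2,4): code 1000 → (3.000,4.157)–(2.884,4.000)
cell (3,3): code 0110 → (3.000,3.624)–(4.000,3.190)
cell (3,4): code 1001 → (4.000,4.434)–(3.000,4.157)
cell (4,3): code 0010 → (4.000,3.190)–(4.374,4.000)
cell (4,4): code 0001 → (4.374,4.000)–(4.000,4.434)
cell (5,5): code 0100 → (5.660,6.000)–(6.000,5.676)
cell (5,6): code 1100 → (5.394,7.000)–(5.660,6.000)
cell (5,7): code 1100 → (5.867,8.000)–(5.394,7.000)
cell (5,8): code 1000 → (6.000,8.120)–(5.867,8.000)
cell (6,5): code 0110 → (6.000,5.676)–(7.000,5.448)
cell (6,8): code 1001 → (7.000,8.399)–(6.000,8.120)
cell (7,5): code 0110 → (7.000,5.448)–(8.000,5.963)
cell (7,7): code 1011 → (8.000,7.814)–(7.831,8.000)
cell (7,8): code 0001 → (7.831,8.000)–(7.000,8.399)
cell (8,5): code 0010 → (8.000,5.963)–(8.034,6.000)
cell (8,6): code 0011 → (8.034,6.000)–(8.354,7.000)
cell (8,7): code 0001 → (8.354,7.000)–(8.000,7.814)
total: 18 segments, chained into 2 closed loop(s), length Σ = 13.322174

segments=18 loops=2 length=13.322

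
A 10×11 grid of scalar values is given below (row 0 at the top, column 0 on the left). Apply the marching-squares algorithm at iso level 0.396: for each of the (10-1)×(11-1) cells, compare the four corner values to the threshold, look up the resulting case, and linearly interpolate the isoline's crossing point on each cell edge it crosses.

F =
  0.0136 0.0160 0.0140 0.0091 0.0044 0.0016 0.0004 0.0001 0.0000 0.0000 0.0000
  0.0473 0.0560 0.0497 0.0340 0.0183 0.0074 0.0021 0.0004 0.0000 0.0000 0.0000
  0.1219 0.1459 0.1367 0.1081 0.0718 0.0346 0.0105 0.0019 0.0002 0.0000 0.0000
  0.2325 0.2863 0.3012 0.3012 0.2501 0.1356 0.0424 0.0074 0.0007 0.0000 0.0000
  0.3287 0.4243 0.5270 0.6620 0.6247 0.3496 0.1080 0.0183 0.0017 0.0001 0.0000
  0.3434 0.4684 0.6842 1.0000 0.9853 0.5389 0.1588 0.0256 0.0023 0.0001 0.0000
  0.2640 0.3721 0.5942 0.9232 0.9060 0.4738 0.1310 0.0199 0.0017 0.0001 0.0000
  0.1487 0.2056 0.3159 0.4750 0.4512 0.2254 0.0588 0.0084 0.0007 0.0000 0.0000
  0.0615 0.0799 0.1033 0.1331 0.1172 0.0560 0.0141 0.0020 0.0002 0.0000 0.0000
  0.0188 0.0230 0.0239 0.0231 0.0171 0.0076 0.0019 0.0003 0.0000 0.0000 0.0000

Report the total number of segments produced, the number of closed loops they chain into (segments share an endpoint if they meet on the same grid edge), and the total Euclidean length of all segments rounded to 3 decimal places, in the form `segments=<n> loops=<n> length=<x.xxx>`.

cell (3,0): code 0100 → (3.795,1.000)–(4.000,0.704)
cell (3,1): code 1100 → (3.420,2.000)–(3.795,1.000)
cell (3,2): code 1100 → (3.263,3.000)–(3.420,2.000)
cell (3,3): code 1100 → (3.389,4.000)–(3.263,3.000)
cell (3,4): code 1000 → (4.000,4.831)–(3.389,4.000)
cell (4,0): code 0110 → (4.000,0.704)–(5.000,0.421)
cell (4,4): code 1101 → (4.245,5.000)–(4.000,4.831)
cell (4,5): code 1000 → (5.000,5.376)–(4.245,5.000)
cell (5,0): code 0010 → (5.000,0.421)–(5.752,1.000)
cell (5,1): code 0111 → (5.752,1.000)–(6.000,1.108)
cell (5,5): code 1001 → (6.000,5.227)–(5.000,5.376)
cell (6,1): code 0010 → (6.000,1.108)–(6.712,2.000)
cell (6,2): code 0111 → (6.712,2.000)–(7.000,2.503)
cell (6,4): code 1011 → (7.000,4.244)–(6.313,5.000)
cell (6,5): code 0001 → (6.313,5.000)–(6.000,5.227)
cell (7,2): code 0010 → (7.000,2.503)–(7.231,3.000)
cell (7,3): code 0011 → (7.231,3.000)–(7.165,4.000)
cell (7,4): code 0001 → (7.165,4.000)–(7.000,4.244)
total: 18 segments, chained into 1 closed loop(s), length Σ = 13.865033

segments=18 loops=1 length=13.865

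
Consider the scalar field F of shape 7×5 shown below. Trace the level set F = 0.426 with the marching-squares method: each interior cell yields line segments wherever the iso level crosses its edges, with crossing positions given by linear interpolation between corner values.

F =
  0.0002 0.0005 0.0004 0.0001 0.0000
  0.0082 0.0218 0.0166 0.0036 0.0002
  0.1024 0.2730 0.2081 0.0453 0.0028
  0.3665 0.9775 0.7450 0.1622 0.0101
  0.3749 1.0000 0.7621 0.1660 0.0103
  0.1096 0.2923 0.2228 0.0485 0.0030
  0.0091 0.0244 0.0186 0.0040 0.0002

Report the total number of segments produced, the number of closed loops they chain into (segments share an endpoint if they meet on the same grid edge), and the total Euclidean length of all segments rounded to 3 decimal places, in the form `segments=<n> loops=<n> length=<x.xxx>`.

cell (2,0): code 0100 → (2.217,1.000)–(3.000,0.097)
cell (2,1): code 1100 → (2.406,2.000)–(2.217,1.000)
cell (2,2): code 1000 → (3.000,2.547)–(2.406,2.000)
cell (3,0): code 0110 → (3.000,0.097)–(4.000,0.082)
cell (3,2): code 1001 → (4.000,2.564)–(3.000,2.547)
cell (4,0): code 0010 → (4.000,0.082)–(4.811,1.000)
cell (4,1): code 0011 → (4.811,1.000)–(4.623,2.000)
cell (4,2): code 0001 → (4.623,2.000)–(4.000,2.564)
total: 8 segments, chained into 1 closed loop(s), length Σ = 8.103622

segments=8 loops=1 length=8.104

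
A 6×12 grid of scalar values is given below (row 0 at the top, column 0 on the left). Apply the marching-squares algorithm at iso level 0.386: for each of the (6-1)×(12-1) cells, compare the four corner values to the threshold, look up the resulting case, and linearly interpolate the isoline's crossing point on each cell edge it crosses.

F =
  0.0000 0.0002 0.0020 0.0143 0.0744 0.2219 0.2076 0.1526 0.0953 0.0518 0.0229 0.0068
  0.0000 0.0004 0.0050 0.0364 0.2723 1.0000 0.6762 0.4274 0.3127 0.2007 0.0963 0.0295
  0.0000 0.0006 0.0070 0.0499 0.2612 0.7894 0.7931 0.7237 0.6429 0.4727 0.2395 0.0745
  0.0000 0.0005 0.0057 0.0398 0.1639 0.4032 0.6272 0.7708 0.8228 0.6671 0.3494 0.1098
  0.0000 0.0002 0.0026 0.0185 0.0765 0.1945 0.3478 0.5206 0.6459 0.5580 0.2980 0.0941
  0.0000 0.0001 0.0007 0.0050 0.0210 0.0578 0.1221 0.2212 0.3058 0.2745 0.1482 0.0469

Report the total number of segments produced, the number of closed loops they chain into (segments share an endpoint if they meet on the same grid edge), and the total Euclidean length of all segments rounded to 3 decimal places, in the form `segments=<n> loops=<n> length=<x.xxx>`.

cell (0,4): code 0100 → (0.211,5.000)–(1.000,4.156)
cell (0,5): code 1100 → (0.381,6.000)–(0.211,5.000)
cell (0,6): code 1100 → (0.849,7.000)–(0.381,6.000)
cell (0,7): code 1000 → (1.000,7.361)–(0.849,7.000)
cell (1,4): code 0110 → (1.000,4.156)–(2.000,4.236)
cell (1,7): code 1101 → (1.222,8.000)–(1.000,7.361)
cell (1,8): code 1100 → (1.681,9.000)–(1.222,8.000)
cell (1,9): code 1000 → (2.000,9.372)–(1.681,9.000)
cell (2,4): code 0110 → (2.000,4.236)–(3.000,4.928)
cell (2,9): code 1001 → (3.000,9.885)–(2.000,9.372)
cell (3,4): code 0010 → (3.000,4.928)–(3.082,5.000)
cell (3,5): code 0011 → (3.082,5.000)–(3.863,6.000)
cell (3,6): code 0111 → (3.863,6.000)–(4.000,6.221)
cell (3,9): code 1001 → (4.000,9.662)–(3.000,9.885)
cell (4,6): code 0010 → (4.000,6.221)–(4.450,7.000)
cell (4,7): code 0011 → (4.450,7.000)–(4.764,8.000)
cell (4,8): code 0011 → (4.764,8.000)–(4.607,9.000)
cell (4,9): code 0001 → (4.607,9.000)–(4.000,9.662)
total: 18 segments, chained into 1 closed loop(s), length Σ = 15.795106

segments=18 loops=1 length=15.795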